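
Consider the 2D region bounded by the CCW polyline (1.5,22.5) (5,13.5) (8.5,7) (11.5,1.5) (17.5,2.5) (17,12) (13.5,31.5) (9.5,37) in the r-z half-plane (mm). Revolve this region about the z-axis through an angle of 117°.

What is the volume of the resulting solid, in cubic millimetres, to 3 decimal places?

Volume = 6996.778 mm³

Profile (r,z), 8 vertices: (1.5,22.5) (5,13.5) (8.5,7) (11.5,1.5) (17.5,2.5) (17,12) (13.5,31.5) (9.5,37)
edge 0: (1.5,22.5)→(5,13.5)  cross = 1.5·13.5 − 5·22.5 = -92.2500; (r_i+r_j)·cross = 6.5·-92.2500 = -599.6250
edge 1: (5,13.5)→(8.5,7)  cross = 5·7 − 8.5·13.5 = -79.7500; (r_i+r_j)·cross = 13.5·-79.7500 = -1076.6250
edge 2: (8.5,7)→(11.5,1.5)  cross = 8.5·1.5 − 11.5·7 = -67.7500; (r_i+r_j)·cross = 20·-67.7500 = -1355.0000
edge 3: (11.5,1.5)→(17.5,2.5)  cross = 11.5·2.5 − 17.5·1.5 = 2.5000; (r_i+r_j)·cross = 29·2.5000 = 72.5000
edge 4: (17.5,2.5)→(17,12)  cross = 17.5·12 − 17·2.5 = 167.5000; (r_i+r_j)·cross = 34.5·167.5000 = 5778.7500
edge 5: (17,12)→(13.5,31.5)  cross = 17·31.5 − 13.5·12 = 373.5000; (r_i+r_j)·cross = 30.5·373.5000 = 11391.7500
edge 6: (13.5,31.5)→(9.5,37)  cross = 13.5·37 − 9.5·31.5 = 200.2500; (r_i+r_j)·cross = 23·200.2500 = 4605.7500
edge 7: (9.5,37)→(1.5,22.5)  cross = 9.5·22.5 − 1.5·37 = 158.2500; (r_i+r_j)·cross = 11·158.2500 = 1740.7500
Σcross = 662.2500 → A = |Σcross|/2 = 331.1250 mm²
Σ(r_i+r_j)·cross = 20558.2500 → first moment M = |Σ|/6 = 3426.3750
R_c = M/A = 3426.3750/331.1250 = 10.3477 mm
θ = 117° = 2.042035 rad
V = θ·R_c·A = 2.042035·10.3477·331.1250 = 6996.778 mm³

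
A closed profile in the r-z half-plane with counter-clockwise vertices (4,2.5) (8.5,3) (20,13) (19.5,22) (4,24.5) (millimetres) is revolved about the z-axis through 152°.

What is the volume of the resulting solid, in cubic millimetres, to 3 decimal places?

Volume = 7580.884 mm³

Profile (r,z), 5 vertices: (4,2.5) (8.5,3) (20,13) (19.5,22) (4,24.5)
edge 0: (4,2.5)→(8.5,3)  cross = 4·3 − 8.5·2.5 = -9.2500; (r_i+r_j)·cross = 12.5·-9.2500 = -115.6250
edge 1: (8.5,3)→(20,13)  cross = 8.5·13 − 20·3 = 50.5000; (r_i+r_j)·cross = 28.5·50.5000 = 1439.2500
edge 2: (20,13)→(19.5,22)  cross = 20·22 − 19.5·13 = 186.5000; (r_i+r_j)·cross = 39.5·186.5000 = 7366.7500
edge 3: (19.5,22)→(4,24.5)  cross = 19.5·24.5 − 4·22 = 389.7500; (r_i+r_j)·cross = 23.5·389.7500 = 9159.1250
edge 4: (4,24.5)→(4,2.5)  cross = 4·2.5 − 4·24.5 = -88.0000; (r_i+r_j)·cross = 8·-88.0000 = -704.0000
Σcross = 529.5000 → A = |Σcross|/2 = 264.7500 mm²
Σ(r_i+r_j)·cross = 17145.5000 → first moment M = |Σ|/6 = 2857.5833
R_c = M/A = 2857.5833/264.7500 = 10.7935 mm
θ = 152° = 2.652900 rad
V = θ·R_c·A = 2.652900·10.7935·264.7500 = 7580.884 mm³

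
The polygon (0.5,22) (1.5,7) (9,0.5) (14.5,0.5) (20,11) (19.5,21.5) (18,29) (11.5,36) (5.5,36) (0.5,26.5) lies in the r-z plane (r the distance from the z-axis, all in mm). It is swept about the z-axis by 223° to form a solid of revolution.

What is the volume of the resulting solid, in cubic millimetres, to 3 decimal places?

Volume = 21601.392 mm³

Profile (r,z), 10 vertices: (0.5,22) (1.5,7) (9,0.5) (14.5,0.5) (20,11) (19.5,21.5) (18,29) (11.5,36) (5.5,36) (0.5,26.5)
edge 0: (0.5,22)→(1.5,7)  cross = 0.5·7 − 1.5·22 = -29.5000; (r_i+r_j)·cross = 2·-29.5000 = -59.0000
edge 1: (1.5,7)→(9,0.5)  cross = 1.5·0.5 − 9·7 = -62.2500; (r_i+r_j)·cross = 10.5·-62.2500 = -653.6250
edge 2: (9,0.5)→(14.5,0.5)  cross = 9·0.5 − 14.5·0.5 = -2.7500; (r_i+r_j)·cross = 23.5·-2.7500 = -64.6250
edge 3: (14.5,0.5)→(20,11)  cross = 14.5·11 − 20·0.5 = 149.5000; (r_i+r_j)·cross = 34.5·149.5000 = 5157.7500
edge 4: (20,11)→(19.5,21.5)  cross = 20·21.5 − 19.5·11 = 215.5000; (r_i+r_j)·cross = 39.5·215.5000 = 8512.2500
edge 5: (19.5,21.5)→(18,29)  cross = 19.5·29 − 18·21.5 = 178.5000; (r_i+r_j)·cross = 37.5·178.5000 = 6693.7500
edge 6: (18,29)→(11.5,36)  cross = 18·36 − 11.5·29 = 314.5000; (r_i+r_j)·cross = 29.5·314.5000 = 9277.7500
edge 7: (11.5,36)→(5.5,36)  cross = 11.5·36 − 5.5·36 = 216.0000; (r_i+r_j)·cross = 17·216.0000 = 3672.0000
edge 8: (5.5,36)→(0.5,26.5)  cross = 5.5·26.5 − 0.5·36 = 127.7500; (r_i+r_j)·cross = 6·127.7500 = 766.5000
edge 9: (0.5,26.5)→(0.5,22)  cross = 0.5·22 − 0.5·26.5 = -2.2500; (r_i+r_j)·cross = 1·-2.2500 = -2.2500
Σcross = 1105.0000 → A = |Σcross|/2 = 552.5000 mm²
Σ(r_i+r_j)·cross = 33300.5000 → first moment M = |Σ|/6 = 5550.0833
R_c = M/A = 5550.0833/552.5000 = 10.0454 mm
θ = 223° = 3.892084 rad
V = θ·R_c·A = 3.892084·10.0454·552.5000 = 21601.392 mm³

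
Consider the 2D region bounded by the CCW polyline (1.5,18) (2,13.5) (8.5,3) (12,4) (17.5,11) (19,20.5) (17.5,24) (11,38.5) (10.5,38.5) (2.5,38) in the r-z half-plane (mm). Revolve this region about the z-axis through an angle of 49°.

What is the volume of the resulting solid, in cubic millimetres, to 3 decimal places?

Profile (r,z), 10 vertices: (1.5,18) (2,13.5) (8.5,3) (12,4) (17.5,11) (19,20.5) (17.5,24) (11,38.5) (10.5,38.5) (2.5,38)
edge 0: (1.5,18)→(2,13.5)  cross = 1.5·13.5 − 2·18 = -15.7500; (r_i+r_j)·cross = 3.5·-15.7500 = -55.1250
edge 1: (2,13.5)→(8.5,3)  cross = 2·3 − 8.5·13.5 = -108.7500; (r_i+r_j)·cross = 10.5·-108.7500 = -1141.8750
edge 2: (8.5,3)→(12,4)  cross = 8.5·4 − 12·3 = -2.0000; (r_i+r_j)·cross = 20.5·-2.0000 = -41.0000
edge 3: (12,4)→(17.5,11)  cross = 12·11 − 17.5·4 = 62.0000; (r_i+r_j)·cross = 29.5·62.0000 = 1829.0000
edge 4: (17.5,11)→(19,20.5)  cross = 17.5·20.5 − 19·11 = 149.7500; (r_i+r_j)·cross = 36.5·149.7500 = 5465.8750
edge 5: (19,20.5)→(17.5,24)  cross = 19·24 − 17.5·20.5 = 97.2500; (r_i+r_j)·cross = 36.5·97.2500 = 3549.6250
edge 6: (17.5,24)→(11,38.5)  cross = 17.5·38.5 − 11·24 = 409.7500; (r_i+r_j)·cross = 28.5·409.7500 = 11677.8750
edge 7: (11,38.5)→(10.5,38.5)  cross = 11·38.5 − 10.5·38.5 = 19.2500; (r_i+r_j)·cross = 21.5·19.2500 = 413.8750
edge 8: (10.5,38.5)→(2.5,38)  cross = 10.5·38 − 2.5·38.5 = 302.7500; (r_i+r_j)·cross = 13·302.7500 = 3935.7500
edge 9: (2.5,38)→(1.5,18)  cross = 2.5·18 − 1.5·38 = -12.0000; (r_i+r_j)·cross = 4·-12.0000 = -48.0000
Σcross = 902.2500 → A = |Σcross|/2 = 451.1250 mm²
Σ(r_i+r_j)·cross = 25586.0000 → first moment M = |Σ|/6 = 4264.3333
R_c = M/A = 4264.3333/451.1250 = 9.4527 mm
θ = 49° = 0.855211 rad
V = θ·R_c·A = 0.855211·9.4527·451.1250 = 3646.906 mm³

Volume = 3646.906 mm³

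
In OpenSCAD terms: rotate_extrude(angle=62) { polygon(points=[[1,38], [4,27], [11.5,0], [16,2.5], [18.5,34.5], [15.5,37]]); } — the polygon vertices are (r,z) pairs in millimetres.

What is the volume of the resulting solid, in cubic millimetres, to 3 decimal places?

Profile (r,z), 6 vertices: (1,38) (4,27) (11.5,0) (16,2.5) (18.5,34.5) (15.5,37)
edge 0: (1,38)→(4,27)  cross = 1·27 − 4·38 = -125.0000; (r_i+r_j)·cross = 5·-125.0000 = -625.0000
edge 1: (4,27)→(11.5,0)  cross = 4·0 − 11.5·27 = -310.5000; (r_i+r_j)·cross = 15.5·-310.5000 = -4812.7500
edge 2: (11.5,0)→(16,2.5)  cross = 11.5·2.5 − 16·0 = 28.7500; (r_i+r_j)·cross = 27.5·28.7500 = 790.6250
edge 3: (16,2.5)→(18.5,34.5)  cross = 16·34.5 − 18.5·2.5 = 505.7500; (r_i+r_j)·cross = 34.5·505.7500 = 17448.3750
edge 4: (18.5,34.5)→(15.5,37)  cross = 18.5·37 − 15.5·34.5 = 149.7500; (r_i+r_j)·cross = 34·149.7500 = 5091.5000
edge 5: (15.5,37)→(1,38)  cross = 15.5·38 − 1·37 = 552.0000; (r_i+r_j)·cross = 16.5·552.0000 = 9108.0000
Σcross = 800.7500 → A = |Σcross|/2 = 400.3750 mm²
Σ(r_i+r_j)·cross = 27000.7500 → first moment M = |Σ|/6 = 4500.1250
R_c = M/A = 4500.1250/400.3750 = 11.2398 mm
θ = 62° = 1.082104 rad
V = θ·R_c·A = 1.082104·11.2398·400.3750 = 4869.604 mm³

Volume = 4869.604 mm³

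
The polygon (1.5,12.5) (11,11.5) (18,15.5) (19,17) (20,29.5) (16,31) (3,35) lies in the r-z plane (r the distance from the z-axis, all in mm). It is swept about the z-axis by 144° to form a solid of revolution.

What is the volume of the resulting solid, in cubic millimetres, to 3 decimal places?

Profile (r,z), 7 vertices: (1.5,12.5) (11,11.5) (18,15.5) (19,17) (20,29.5) (16,31) (3,35)
edge 0: (1.5,12.5)→(11,11.5)  cross = 1.5·11.5 − 11·12.5 = -120.2500; (r_i+r_j)·cross = 12.5·-120.2500 = -1503.1250
edge 1: (11,11.5)→(18,15.5)  cross = 11·15.5 − 18·11.5 = -36.5000; (r_i+r_j)·cross = 29·-36.5000 = -1058.5000
edge 2: (18,15.5)→(19,17)  cross = 18·17 − 19·15.5 = 11.5000; (r_i+r_j)·cross = 37·11.5000 = 425.5000
edge 3: (19,17)→(20,29.5)  cross = 19·29.5 − 20·17 = 220.5000; (r_i+r_j)·cross = 39·220.5000 = 8599.5000
edge 4: (20,29.5)→(16,31)  cross = 20·31 − 16·29.5 = 148.0000; (r_i+r_j)·cross = 36·148.0000 = 5328.0000
edge 5: (16,31)→(3,35)  cross = 16·35 − 3·31 = 467.0000; (r_i+r_j)·cross = 19·467.0000 = 8873.0000
edge 6: (3,35)→(1.5,12.5)  cross = 3·12.5 − 1.5·35 = -15.0000; (r_i+r_j)·cross = 4.5·-15.0000 = -67.5000
Σcross = 675.2500 → A = |Σcross|/2 = 337.6250 mm²
Σ(r_i+r_j)·cross = 20596.8750 → first moment M = |Σ|/6 = 3432.8125
R_c = M/A = 3432.8125/337.6250 = 10.1675 mm
θ = 144° = 2.513274 rad
V = θ·R_c·A = 2.513274·10.1675·337.6250 = 8627.599 mm³

Volume = 8627.599 mm³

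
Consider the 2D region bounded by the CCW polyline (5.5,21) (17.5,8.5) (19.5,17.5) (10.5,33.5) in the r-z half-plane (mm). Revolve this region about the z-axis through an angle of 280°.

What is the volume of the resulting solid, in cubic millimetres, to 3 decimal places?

Volume = 10169.888 mm³

Profile (r,z), 4 vertices: (5.5,21) (17.5,8.5) (19.5,17.5) (10.5,33.5)
edge 0: (5.5,21)→(17.5,8.5)  cross = 5.5·8.5 − 17.5·21 = -320.7500; (r_i+r_j)·cross = 23·-320.7500 = -7377.2500
edge 1: (17.5,8.5)→(19.5,17.5)  cross = 17.5·17.5 − 19.5·8.5 = 140.5000; (r_i+r_j)·cross = 37·140.5000 = 5198.5000
edge 2: (19.5,17.5)→(10.5,33.5)  cross = 19.5·33.5 − 10.5·17.5 = 469.5000; (r_i+r_j)·cross = 30·469.5000 = 14085.0000
edge 3: (10.5,33.5)→(5.5,21)  cross = 10.5·21 − 5.5·33.5 = 36.2500; (r_i+r_j)·cross = 16·36.2500 = 580.0000
Σcross = 325.5000 → A = |Σcross|/2 = 162.7500 mm²
Σ(r_i+r_j)·cross = 12486.2500 → first moment M = |Σ|/6 = 2081.0417
R_c = M/A = 2081.0417/162.7500 = 12.7867 mm
θ = 280° = 4.886922 rad
V = θ·R_c·A = 4.886922·12.7867·162.7500 = 10169.888 mm³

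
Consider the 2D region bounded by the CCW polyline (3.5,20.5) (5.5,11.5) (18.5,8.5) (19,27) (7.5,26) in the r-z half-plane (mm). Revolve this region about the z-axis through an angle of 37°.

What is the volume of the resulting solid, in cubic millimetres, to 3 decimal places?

Volume = 1770.868 mm³

Profile (r,z), 5 vertices: (3.5,20.5) (5.5,11.5) (18.5,8.5) (19,27) (7.5,26)
edge 0: (3.5,20.5)→(5.5,11.5)  cross = 3.5·11.5 − 5.5·20.5 = -72.5000; (r_i+r_j)·cross = 9·-72.5000 = -652.5000
edge 1: (5.5,11.5)→(18.5,8.5)  cross = 5.5·8.5 − 18.5·11.5 = -166.0000; (r_i+r_j)·cross = 24·-166.0000 = -3984.0000
edge 2: (18.5,8.5)→(19,27)  cross = 18.5·27 − 19·8.5 = 338.0000; (r_i+r_j)·cross = 37.5·338.0000 = 12675.0000
edge 3: (19,27)→(7.5,26)  cross = 19·26 − 7.5·27 = 291.5000; (r_i+r_j)·cross = 26.5·291.5000 = 7724.7500
edge 4: (7.5,26)→(3.5,20.5)  cross = 7.5·20.5 − 3.5·26 = 62.7500; (r_i+r_j)·cross = 11·62.7500 = 690.2500
Σcross = 453.7500 → A = |Σcross|/2 = 226.8750 mm²
Σ(r_i+r_j)·cross = 16453.5000 → first moment M = |Σ|/6 = 2742.2500
R_c = M/A = 2742.2500/226.8750 = 12.0871 mm
θ = 37° = 0.645772 rad
V = θ·R_c·A = 0.645772·12.0871·226.8750 = 1770.868 mm³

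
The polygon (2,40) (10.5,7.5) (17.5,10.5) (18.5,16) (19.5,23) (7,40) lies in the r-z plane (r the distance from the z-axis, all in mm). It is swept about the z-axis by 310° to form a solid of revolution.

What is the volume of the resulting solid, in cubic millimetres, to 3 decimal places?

Volume = 17992.687 mm³

Profile (r,z), 6 vertices: (2,40) (10.5,7.5) (17.5,10.5) (18.5,16) (19.5,23) (7,40)
edge 0: (2,40)→(10.5,7.5)  cross = 2·7.5 − 10.5·40 = -405.0000; (r_i+r_j)·cross = 12.5·-405.0000 = -5062.5000
edge 1: (10.5,7.5)→(17.5,10.5)  cross = 10.5·10.5 − 17.5·7.5 = -21.0000; (r_i+r_j)·cross = 28·-21.0000 = -588.0000
edge 2: (17.5,10.5)→(18.5,16)  cross = 17.5·16 − 18.5·10.5 = 85.7500; (r_i+r_j)·cross = 36·85.7500 = 3087.0000
edge 3: (18.5,16)→(19.5,23)  cross = 18.5·23 − 19.5·16 = 113.5000; (r_i+r_j)·cross = 38·113.5000 = 4313.0000
edge 4: (19.5,23)→(7,40)  cross = 19.5·40 − 7·23 = 619.0000; (r_i+r_j)·cross = 26.5·619.0000 = 16403.5000
edge 5: (7,40)→(2,40)  cross = 7·40 − 2·40 = 200.0000; (r_i+r_j)·cross = 9·200.0000 = 1800.0000
Σcross = 592.2500 → A = |Σcross|/2 = 296.1250 mm²
Σ(r_i+r_j)·cross = 19953.0000 → first moment M = |Σ|/6 = 3325.5000
R_c = M/A = 3325.5000/296.1250 = 11.2301 mm
θ = 310° = 5.410521 rad
V = θ·R_c·A = 5.410521·11.2301·296.1250 = 17992.687 mm³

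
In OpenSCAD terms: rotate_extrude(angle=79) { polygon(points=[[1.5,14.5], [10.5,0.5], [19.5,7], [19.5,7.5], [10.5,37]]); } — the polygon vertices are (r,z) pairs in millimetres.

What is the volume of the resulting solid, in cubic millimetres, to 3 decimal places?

Profile (r,z), 5 vertices: (1.5,14.5) (10.5,0.5) (19.5,7) (19.5,7.5) (10.5,37)
edge 0: (1.5,14.5)→(10.5,0.5)  cross = 1.5·0.5 − 10.5·14.5 = -151.5000; (r_i+r_j)·cross = 12·-151.5000 = -1818.0000
edge 1: (10.5,0.5)→(19.5,7)  cross = 10.5·7 − 19.5·0.5 = 63.7500; (r_i+r_j)·cross = 30·63.7500 = 1912.5000
edge 2: (19.5,7)→(19.5,7.5)  cross = 19.5·7.5 − 19.5·7 = 9.7500; (r_i+r_j)·cross = 39·9.7500 = 380.2500
edge 3: (19.5,7.5)→(10.5,37)  cross = 19.5·37 − 10.5·7.5 = 642.7500; (r_i+r_j)·cross = 30·642.7500 = 19282.5000
edge 4: (10.5,37)→(1.5,14.5)  cross = 10.5·14.5 − 1.5·37 = 96.7500; (r_i+r_j)·cross = 12·96.7500 = 1161.0000
Σcross = 661.5000 → A = |Σcross|/2 = 330.7500 mm²
Σ(r_i+r_j)·cross = 20918.2500 → first moment M = |Σ|/6 = 3486.3750
R_c = M/A = 3486.3750/330.7500 = 10.5408 mm
θ = 79° = 1.378810 rad
V = θ·R_c·A = 1.378810·10.5408·330.7500 = 4807.049 mm³

Volume = 4807.049 mm³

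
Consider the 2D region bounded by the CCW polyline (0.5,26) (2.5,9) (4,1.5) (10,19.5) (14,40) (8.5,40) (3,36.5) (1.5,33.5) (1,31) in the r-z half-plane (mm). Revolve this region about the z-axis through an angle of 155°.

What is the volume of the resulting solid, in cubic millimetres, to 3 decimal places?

Volume = 4928.477 mm³

Profile (r,z), 9 vertices: (0.5,26) (2.5,9) (4,1.5) (10,19.5) (14,40) (8.5,40) (3,36.5) (1.5,33.5) (1,31)
edge 0: (0.5,26)→(2.5,9)  cross = 0.5·9 − 2.5·26 = -60.5000; (r_i+r_j)·cross = 3·-60.5000 = -181.5000
edge 1: (2.5,9)→(4,1.5)  cross = 2.5·1.5 − 4·9 = -32.2500; (r_i+r_j)·cross = 6.5·-32.2500 = -209.6250
edge 2: (4,1.5)→(10,19.5)  cross = 4·19.5 − 10·1.5 = 63.0000; (r_i+r_j)·cross = 14·63.0000 = 882.0000
edge 3: (10,19.5)→(14,40)  cross = 10·40 − 14·19.5 = 127.0000; (r_i+r_j)·cross = 24·127.0000 = 3048.0000
edge 4: (14,40)→(8.5,40)  cross = 14·40 − 8.5·40 = 220.0000; (r_i+r_j)·cross = 22.5·220.0000 = 4950.0000
edge 5: (8.5,40)→(3,36.5)  cross = 8.5·36.5 − 3·40 = 190.2500; (r_i+r_j)·cross = 11.5·190.2500 = 2187.8750
edge 6: (3,36.5)→(1.5,33.5)  cross = 3·33.5 − 1.5·36.5 = 45.7500; (r_i+r_j)·cross = 4.5·45.7500 = 205.8750
edge 7: (1.5,33.5)→(1,31)  cross = 1.5·31 − 1·33.5 = 13.0000; (r_i+r_j)·cross = 2.5·13.0000 = 32.5000
edge 8: (1,31)→(0.5,26)  cross = 1·26 − 0.5·31 = 10.5000; (r_i+r_j)·cross = 1.5·10.5000 = 15.7500
Σcross = 576.7500 → A = |Σcross|/2 = 288.3750 mm²
Σ(r_i+r_j)·cross = 10930.8750 → first moment M = |Σ|/6 = 1821.8125
R_c = M/A = 1821.8125/288.3750 = 6.3175 mm
θ = 155° = 2.705260 rad
V = θ·R_c·A = 2.705260·6.3175·288.3750 = 4928.477 mm³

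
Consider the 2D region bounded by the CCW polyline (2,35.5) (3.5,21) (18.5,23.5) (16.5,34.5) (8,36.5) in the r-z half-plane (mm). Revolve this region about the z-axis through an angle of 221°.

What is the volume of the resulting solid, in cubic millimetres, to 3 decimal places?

Profile (r,z), 5 vertices: (2,35.5) (3.5,21) (18.5,23.5) (16.5,34.5) (8,36.5)
edge 0: (2,35.5)→(3.5,21)  cross = 2·21 − 3.5·35.5 = -82.2500; (r_i+r_j)·cross = 5.5·-82.2500 = -452.3750
edge 1: (3.5,21)→(18.5,23.5)  cross = 3.5·23.5 − 18.5·21 = -306.2500; (r_i+r_j)·cross = 22·-306.2500 = -6737.5000
edge 2: (18.5,23.5)→(16.5,34.5)  cross = 18.5·34.5 − 16.5·23.5 = 250.5000; (r_i+r_j)·cross = 35·250.5000 = 8767.5000
edge 3: (16.5,34.5)→(8,36.5)  cross = 16.5·36.5 − 8·34.5 = 326.2500; (r_i+r_j)·cross = 24.5·326.2500 = 7993.1250
edge 4: (8,36.5)→(2,35.5)  cross = 8·35.5 − 2·36.5 = 211.0000; (r_i+r_j)·cross = 10·211.0000 = 2110.0000
Σcross = 399.2500 → A = |Σcross|/2 = 199.6250 mm²
Σ(r_i+r_j)·cross = 11680.7500 → first moment M = |Σ|/6 = 1946.7917
R_c = M/A = 1946.7917/199.6250 = 9.7522 mm
θ = 221° = 3.857178 rad
V = θ·R_c·A = 3.857178·9.7522·199.6250 = 7509.121 mm³

Volume = 7509.121 mm³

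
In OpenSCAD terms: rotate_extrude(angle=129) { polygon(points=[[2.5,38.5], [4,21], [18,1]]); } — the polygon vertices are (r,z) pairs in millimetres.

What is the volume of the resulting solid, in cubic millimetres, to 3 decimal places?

Volume = 1976.607 mm³

Profile (r,z), 3 vertices: (2.5,38.5) (4,21) (18,1)
edge 0: (2.5,38.5)→(4,21)  cross = 2.5·21 − 4·38.5 = -101.5000; (r_i+r_j)·cross = 6.5·-101.5000 = -659.7500
edge 1: (4,21)→(18,1)  cross = 4·1 − 18·21 = -374.0000; (r_i+r_j)·cross = 22·-374.0000 = -8228.0000
edge 2: (18,1)→(2.5,38.5)  cross = 18·38.5 − 2.5·1 = 690.5000; (r_i+r_j)·cross = 20.5·690.5000 = 14155.2500
Σcross = 215.0000 → A = |Σcross|/2 = 107.5000 mm²
Σ(r_i+r_j)·cross = 5267.5000 → first moment M = |Σ|/6 = 877.9167
R_c = M/A = 877.9167/107.5000 = 8.1667 mm
θ = 129° = 2.251475 rad
V = θ·R_c·A = 2.251475·8.1667·107.5000 = 1976.607 mm³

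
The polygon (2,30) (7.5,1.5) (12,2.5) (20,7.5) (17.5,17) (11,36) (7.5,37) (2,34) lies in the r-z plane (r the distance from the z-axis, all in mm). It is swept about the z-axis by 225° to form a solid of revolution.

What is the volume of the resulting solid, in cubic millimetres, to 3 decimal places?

Profile (r,z), 8 vertices: (2,30) (7.5,1.5) (12,2.5) (20,7.5) (17.5,17) (11,36) (7.5,37) (2,34)
edge 0: (2,30)→(7.5,1.5)  cross = 2·1.5 − 7.5·30 = -222.0000; (r_i+r_j)·cross = 9.5·-222.0000 = -2109.0000
edge 1: (7.5,1.5)→(12,2.5)  cross = 7.5·2.5 − 12·1.5 = 0.7500; (r_i+r_j)·cross = 19.5·0.7500 = 14.6250
edge 2: (12,2.5)→(20,7.5)  cross = 12·7.5 − 20·2.5 = 40.0000; (r_i+r_j)·cross = 32·40.0000 = 1280.0000
edge 3: (20,7.5)→(17.5,17)  cross = 20·17 − 17.5·7.5 = 208.7500; (r_i+r_j)·cross = 37.5·208.7500 = 7828.1250
edge 4: (17.5,17)→(11,36)  cross = 17.5·36 − 11·17 = 443.0000; (r_i+r_j)·cross = 28.5·443.0000 = 12625.5000
edge 5: (11,36)→(7.5,37)  cross = 11·37 − 7.5·36 = 137.0000; (r_i+r_j)·cross = 18.5·137.0000 = 2534.5000
edge 6: (7.5,37)→(2,34)  cross = 7.5·34 − 2·37 = 181.0000; (r_i+r_j)·cross = 9.5·181.0000 = 1719.5000
edge 7: (2,34)→(2,30)  cross = 2·30 − 2·34 = -8.0000; (r_i+r_j)·cross = 4·-8.0000 = -32.0000
Σcross = 780.5000 → A = |Σcross|/2 = 390.2500 mm²
Σ(r_i+r_j)·cross = 23861.2500 → first moment M = |Σ|/6 = 3976.8750
R_c = M/A = 3976.8750/390.2500 = 10.1906 mm
θ = 225° = 3.926991 rad
V = θ·R_c·A = 3.926991·10.1906·390.2500 = 15617.152 mm³

Volume = 15617.152 mm³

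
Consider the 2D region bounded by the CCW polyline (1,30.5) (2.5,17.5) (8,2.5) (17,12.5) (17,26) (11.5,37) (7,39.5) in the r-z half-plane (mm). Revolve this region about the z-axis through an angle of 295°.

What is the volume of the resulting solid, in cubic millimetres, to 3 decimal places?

Volume = 18912.648 mm³

Profile (r,z), 7 vertices: (1,30.5) (2.5,17.5) (8,2.5) (17,12.5) (17,26) (11.5,37) (7,39.5)
edge 0: (1,30.5)→(2.5,17.5)  cross = 1·17.5 − 2.5·30.5 = -58.7500; (r_i+r_j)·cross = 3.5·-58.7500 = -205.6250
edge 1: (2.5,17.5)→(8,2.5)  cross = 2.5·2.5 − 8·17.5 = -133.7500; (r_i+r_j)·cross = 10.5·-133.7500 = -1404.3750
edge 2: (8,2.5)→(17,12.5)  cross = 8·12.5 − 17·2.5 = 57.5000; (r_i+r_j)·cross = 25·57.5000 = 1437.5000
edge 3: (17,12.5)→(17,26)  cross = 17·26 − 17·12.5 = 229.5000; (r_i+r_j)·cross = 34·229.5000 = 7803.0000
edge 4: (17,26)→(11.5,37)  cross = 17·37 − 11.5·26 = 330.0000; (r_i+r_j)·cross = 28.5·330.0000 = 9405.0000
edge 5: (11.5,37)→(7,39.5)  cross = 11.5·39.5 − 7·37 = 195.2500; (r_i+r_j)·cross = 18.5·195.2500 = 3612.1250
edge 6: (7,39.5)→(1,30.5)  cross = 7·30.5 − 1·39.5 = 174.0000; (r_i+r_j)·cross = 8·174.0000 = 1392.0000
Σcross = 793.7500 → A = |Σcross|/2 = 396.8750 mm²
Σ(r_i+r_j)·cross = 22039.6250 → first moment M = |Σ|/6 = 3673.2708
R_c = M/A = 3673.2708/396.8750 = 9.2555 mm
θ = 295° = 5.148721 rad
V = θ·R_c·A = 5.148721·9.2555·396.8750 = 18912.648 mm³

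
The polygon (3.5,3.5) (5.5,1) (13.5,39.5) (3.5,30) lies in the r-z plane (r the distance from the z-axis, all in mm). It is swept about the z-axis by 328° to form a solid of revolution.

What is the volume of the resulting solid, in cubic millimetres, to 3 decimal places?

Profile (r,z), 4 vertices: (3.5,3.5) (5.5,1) (13.5,39.5) (3.5,30)
edge 0: (3.5,3.5)→(5.5,1)  cross = 3.5·1 − 5.5·3.5 = -15.7500; (r_i+r_j)·cross = 9·-15.7500 = -141.7500
edge 1: (5.5,1)→(13.5,39.5)  cross = 5.5·39.5 − 13.5·1 = 203.7500; (r_i+r_j)·cross = 19·203.7500 = 3871.2500
edge 2: (13.5,39.5)→(3.5,30)  cross = 13.5·30 − 3.5·39.5 = 266.7500; (r_i+r_j)·cross = 17·266.7500 = 4534.7500
edge 3: (3.5,30)→(3.5,3.5)  cross = 3.5·3.5 − 3.5·30 = -92.7500; (r_i+r_j)·cross = 7·-92.7500 = -649.2500
Σcross = 362.0000 → A = |Σcross|/2 = 181.0000 mm²
Σ(r_i+r_j)·cross = 7615.0000 → first moment M = |Σ|/6 = 1269.1667
R_c = M/A = 1269.1667/181.0000 = 7.0120 mm
θ = 328° = 5.724680 rad
V = θ·R_c·A = 5.724680·7.0120·181.0000 = 7265.573 mm³

Volume = 7265.573 mm³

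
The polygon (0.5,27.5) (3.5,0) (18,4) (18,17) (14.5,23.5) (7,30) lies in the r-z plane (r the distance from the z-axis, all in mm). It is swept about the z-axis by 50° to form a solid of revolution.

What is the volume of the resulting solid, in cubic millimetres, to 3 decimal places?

Profile (r,z), 6 vertices: (0.5,27.5) (3.5,0) (18,4) (18,17) (14.5,23.5) (7,30)
edge 0: (0.5,27.5)→(3.5,0)  cross = 0.5·0 − 3.5·27.5 = -96.2500; (r_i+r_j)·cross = 4·-96.2500 = -385.0000
edge 1: (3.5,0)→(18,4)  cross = 3.5·4 − 18·0 = 14.0000; (r_i+r_j)·cross = 21.5·14.0000 = 301.0000
edge 2: (18,4)→(18,17)  cross = 18·17 − 18·4 = 234.0000; (r_i+r_j)·cross = 36·234.0000 = 8424.0000
edge 3: (18,17)→(14.5,23.5)  cross = 18·23.5 − 14.5·17 = 176.5000; (r_i+r_j)·cross = 32.5·176.5000 = 5736.2500
edge 4: (14.5,23.5)→(7,30)  cross = 14.5·30 − 7·23.5 = 270.5000; (r_i+r_j)·cross = 21.5·270.5000 = 5815.7500
edge 5: (7,30)→(0.5,27.5)  cross = 7·27.5 − 0.5·30 = 177.5000; (r_i+r_j)·cross = 7.5·177.5000 = 1331.2500
Σcross = 776.2500 → A = |Σcross|/2 = 388.1250 mm²
Σ(r_i+r_j)·cross = 21223.2500 → first moment M = |Σ|/6 = 3537.2083
R_c = M/A = 3537.2083/388.1250 = 9.1136 mm
θ = 50° = 0.872665 rad
V = θ·R_c·A = 0.872665·9.1136·388.1250 = 3086.797 mm³

Volume = 3086.797 mm³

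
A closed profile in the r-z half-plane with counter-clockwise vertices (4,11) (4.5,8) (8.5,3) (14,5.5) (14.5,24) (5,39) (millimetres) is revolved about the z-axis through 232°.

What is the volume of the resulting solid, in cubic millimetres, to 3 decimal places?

Profile (r,z), 6 vertices: (4,11) (4.5,8) (8.5,3) (14,5.5) (14.5,24) (5,39)
edge 0: (4,11)→(4.5,8)  cross = 4·8 − 4.5·11 = -17.5000; (r_i+r_j)·cross = 8.5·-17.5000 = -148.7500
edge 1: (4.5,8)→(8.5,3)  cross = 4.5·3 − 8.5·8 = -54.5000; (r_i+r_j)·cross = 13·-54.5000 = -708.5000
edge 2: (8.5,3)→(14,5.5)  cross = 8.5·5.5 − 14·3 = 4.7500; (r_i+r_j)·cross = 22.5·4.7500 = 106.8750
edge 3: (14,5.5)→(14.5,24)  cross = 14·24 − 14.5·5.5 = 256.2500; (r_i+r_j)·cross = 28.5·256.2500 = 7303.1250
edge 4: (14.5,24)→(5,39)  cross = 14.5·39 − 5·24 = 445.5000; (r_i+r_j)·cross = 19.5·445.5000 = 8687.2500
edge 5: (5,39)→(4,11)  cross = 5·11 − 4·39 = -101.0000; (r_i+r_j)·cross = 9·-101.0000 = -909.0000
Σcross = 533.5000 → A = |Σcross|/2 = 266.7500 mm²
Σ(r_i+r_j)·cross = 14331.0000 → first moment M = |Σ|/6 = 2388.5000
R_c = M/A = 2388.5000/266.7500 = 8.9541 mm
θ = 232° = 4.049164 rad
V = θ·R_c·A = 4.049164·8.9541·266.7500 = 9671.428 mm³

Volume = 9671.428 mm³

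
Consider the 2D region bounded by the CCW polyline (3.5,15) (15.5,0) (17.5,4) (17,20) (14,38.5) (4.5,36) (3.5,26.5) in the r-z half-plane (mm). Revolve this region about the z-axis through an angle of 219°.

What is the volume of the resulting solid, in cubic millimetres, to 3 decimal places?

Volume = 15766.948 mm³

Profile (r,z), 7 vertices: (3.5,15) (15.5,0) (17.5,4) (17,20) (14,38.5) (4.5,36) (3.5,26.5)
edge 0: (3.5,15)→(15.5,0)  cross = 3.5·0 − 15.5·15 = -232.5000; (r_i+r_j)·cross = 19·-232.5000 = -4417.5000
edge 1: (15.5,0)→(17.5,4)  cross = 15.5·4 − 17.5·0 = 62.0000; (r_i+r_j)·cross = 33·62.0000 = 2046.0000
edge 2: (17.5,4)→(17,20)  cross = 17.5·20 − 17·4 = 282.0000; (r_i+r_j)·cross = 34.5·282.0000 = 9729.0000
edge 3: (17,20)→(14,38.5)  cross = 17·38.5 − 14·20 = 374.5000; (r_i+r_j)·cross = 31·374.5000 = 11609.5000
edge 4: (14,38.5)→(4.5,36)  cross = 14·36 − 4.5·38.5 = 330.7500; (r_i+r_j)·cross = 18.5·330.7500 = 6118.8750
edge 5: (4.5,36)→(3.5,26.5)  cross = 4.5·26.5 − 3.5·36 = -6.7500; (r_i+r_j)·cross = 8·-6.7500 = -54.0000
edge 6: (3.5,26.5)→(3.5,15)  cross = 3.5·15 − 3.5·26.5 = -40.2500; (r_i+r_j)·cross = 7·-40.2500 = -281.7500
Σcross = 769.7500 → A = |Σcross|/2 = 384.8750 mm²
Σ(r_i+r_j)·cross = 24750.1250 → first moment M = |Σ|/6 = 4125.0208
R_c = M/A = 4125.0208/384.8750 = 10.7178 mm
θ = 219° = 3.822271 rad
V = θ·R_c·A = 3.822271·10.7178·384.8750 = 15766.948 mm³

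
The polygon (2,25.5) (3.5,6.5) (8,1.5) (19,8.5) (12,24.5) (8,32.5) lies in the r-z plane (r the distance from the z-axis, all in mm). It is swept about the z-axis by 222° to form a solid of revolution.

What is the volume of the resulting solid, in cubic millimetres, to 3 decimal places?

Volume = 10750.809 mm³

Profile (r,z), 6 vertices: (2,25.5) (3.5,6.5) (8,1.5) (19,8.5) (12,24.5) (8,32.5)
edge 0: (2,25.5)→(3.5,6.5)  cross = 2·6.5 − 3.5·25.5 = -76.2500; (r_i+r_j)·cross = 5.5·-76.2500 = -419.3750
edge 1: (3.5,6.5)→(8,1.5)  cross = 3.5·1.5 − 8·6.5 = -46.7500; (r_i+r_j)·cross = 11.5·-46.7500 = -537.6250
edge 2: (8,1.5)→(19,8.5)  cross = 8·8.5 − 19·1.5 = 39.5000; (r_i+r_j)·cross = 27·39.5000 = 1066.5000
edge 3: (19,8.5)→(12,24.5)  cross = 19·24.5 − 12·8.5 = 363.5000; (r_i+r_j)·cross = 31·363.5000 = 11268.5000
edge 4: (12,24.5)→(8,32.5)  cross = 12·32.5 − 8·24.5 = 194.0000; (r_i+r_j)·cross = 20·194.0000 = 3880.0000
edge 5: (8,32.5)→(2,25.5)  cross = 8·25.5 − 2·32.5 = 139.0000; (r_i+r_j)·cross = 10·139.0000 = 1390.0000
Σcross = 613.0000 → A = |Σcross|/2 = 306.5000 mm²
Σ(r_i+r_j)·cross = 16648.0000 → first moment M = |Σ|/6 = 2774.6667
R_c = M/A = 2774.6667/306.5000 = 9.0527 mm
θ = 222° = 3.874631 rad
V = θ·R_c·A = 3.874631·9.0527·306.5000 = 10750.809 mm³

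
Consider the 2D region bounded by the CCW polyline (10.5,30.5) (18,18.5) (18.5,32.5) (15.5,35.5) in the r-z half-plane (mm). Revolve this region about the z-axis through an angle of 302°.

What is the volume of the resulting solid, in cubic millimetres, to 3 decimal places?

Volume = 5755.817 mm³

Profile (r,z), 4 vertices: (10.5,30.5) (18,18.5) (18.5,32.5) (15.5,35.5)
edge 0: (10.5,30.5)→(18,18.5)  cross = 10.5·18.5 − 18·30.5 = -354.7500; (r_i+r_j)·cross = 28.5·-354.7500 = -10110.3750
edge 1: (18,18.5)→(18.5,32.5)  cross = 18·32.5 − 18.5·18.5 = 242.7500; (r_i+r_j)·cross = 36.5·242.7500 = 8860.3750
edge 2: (18.5,32.5)→(15.5,35.5)  cross = 18.5·35.5 − 15.5·32.5 = 153.0000; (r_i+r_j)·cross = 34·153.0000 = 5202.0000
edge 3: (15.5,35.5)→(10.5,30.5)  cross = 15.5·30.5 − 10.5·35.5 = 100.0000; (r_i+r_j)·cross = 26·100.0000 = 2600.0000
Σcross = 141.0000 → A = |Σcross|/2 = 70.5000 mm²
Σ(r_i+r_j)·cross = 6552.0000 → first moment M = |Σ|/6 = 1092.0000
R_c = M/A = 1092.0000/70.5000 = 15.4894 mm
θ = 302° = 5.270894 rad
V = θ·R_c·A = 5.270894·15.4894·70.5000 = 5755.817 mm³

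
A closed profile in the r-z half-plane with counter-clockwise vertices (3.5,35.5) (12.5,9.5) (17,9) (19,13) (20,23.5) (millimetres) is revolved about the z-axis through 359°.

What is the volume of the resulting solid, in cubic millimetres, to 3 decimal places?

Volume = 16512.423 mm³

Profile (r,z), 5 vertices: (3.5,35.5) (12.5,9.5) (17,9) (19,13) (20,23.5)
edge 0: (3.5,35.5)→(12.5,9.5)  cross = 3.5·9.5 − 12.5·35.5 = -410.5000; (r_i+r_j)·cross = 16·-410.5000 = -6568.0000
edge 1: (12.5,9.5)→(17,9)  cross = 12.5·9 − 17·9.5 = -49.0000; (r_i+r_j)·cross = 29.5·-49.0000 = -1445.5000
edge 2: (17,9)→(19,13)  cross = 17·13 − 19·9 = 50.0000; (r_i+r_j)·cross = 36·50.0000 = 1800.0000
edge 3: (19,13)→(20,23.5)  cross = 19·23.5 − 20·13 = 186.5000; (r_i+r_j)·cross = 39·186.5000 = 7273.5000
edge 4: (20,23.5)→(3.5,35.5)  cross = 20·35.5 − 3.5·23.5 = 627.7500; (r_i+r_j)·cross = 23.5·627.7500 = 14752.1250
Σcross = 404.7500 → A = |Σcross|/2 = 202.3750 mm²
Σ(r_i+r_j)·cross = 15812.1250 → first moment M = |Σ|/6 = 2635.3542
R_c = M/A = 2635.3542/202.3750 = 13.0221 mm
θ = 359° = 6.265732 rad
V = θ·R_c·A = 6.265732·13.0221·202.3750 = 16512.423 mm³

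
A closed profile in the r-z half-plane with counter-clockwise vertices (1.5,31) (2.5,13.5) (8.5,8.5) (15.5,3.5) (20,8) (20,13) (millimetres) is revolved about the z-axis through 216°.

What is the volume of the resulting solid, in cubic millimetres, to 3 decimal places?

Profile (r,z), 6 vertices: (1.5,31) (2.5,13.5) (8.5,8.5) (15.5,3.5) (20,8) (20,13)
edge 0: (1.5,31)→(2.5,13.5)  cross = 1.5·13.5 − 2.5·31 = -57.2500; (r_i+r_j)·cross = 4·-57.2500 = -229.0000
edge 1: (2.5,13.5)→(8.5,8.5)  cross = 2.5·8.5 − 8.5·13.5 = -93.5000; (r_i+r_j)·cross = 11·-93.5000 = -1028.5000
edge 2: (8.5,8.5)→(15.5,3.5)  cross = 8.5·3.5 − 15.5·8.5 = -102.0000; (r_i+r_j)·cross = 24·-102.0000 = -2448.0000
edge 3: (15.5,3.5)→(20,8)  cross = 15.5·8 − 20·3.5 = 54.0000; (r_i+r_j)·cross = 35.5·54.0000 = 1917.0000
edge 4: (20,8)→(20,13)  cross = 20·13 − 20·8 = 100.0000; (r_i+r_j)·cross = 40·100.0000 = 4000.0000
edge 5: (20,13)→(1.5,31)  cross = 20·31 − 1.5·13 = 600.5000; (r_i+r_j)·cross = 21.5·600.5000 = 12910.7500
Σcross = 501.7500 → A = |Σcross|/2 = 250.8750 mm²
Σ(r_i+r_j)·cross = 15122.2500 → first moment M = |Σ|/6 = 2520.3750
R_c = M/A = 2520.3750/250.8750 = 10.0463 mm
θ = 216° = 3.769911 rad
V = θ·R_c·A = 3.769911·10.0463·250.8750 = 9501.590 mm³

Volume = 9501.590 mm³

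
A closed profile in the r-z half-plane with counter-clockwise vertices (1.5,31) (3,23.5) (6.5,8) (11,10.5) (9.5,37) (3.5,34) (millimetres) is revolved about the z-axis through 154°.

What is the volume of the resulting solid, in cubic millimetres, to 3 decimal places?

Volume = 3258.070 mm³

Profile (r,z), 6 vertices: (1.5,31) (3,23.5) (6.5,8) (11,10.5) (9.5,37) (3.5,34)
edge 0: (1.5,31)→(3,23.5)  cross = 1.5·23.5 − 3·31 = -57.7500; (r_i+r_j)·cross = 4.5·-57.7500 = -259.8750
edge 1: (3,23.5)→(6.5,8)  cross = 3·8 − 6.5·23.5 = -128.7500; (r_i+r_j)·cross = 9.5·-128.7500 = -1223.1250
edge 2: (6.5,8)→(11,10.5)  cross = 6.5·10.5 − 11·8 = -19.7500; (r_i+r_j)·cross = 17.5·-19.7500 = -345.6250
edge 3: (11,10.5)→(9.5,37)  cross = 11·37 − 9.5·10.5 = 307.2500; (r_i+r_j)·cross = 20.5·307.2500 = 6298.6250
edge 4: (9.5,37)→(3.5,34)  cross = 9.5·34 − 3.5·37 = 193.5000; (r_i+r_j)·cross = 13·193.5000 = 2515.5000
edge 5: (3.5,34)→(1.5,31)  cross = 3.5·31 − 1.5·34 = 57.5000; (r_i+r_j)·cross = 5·57.5000 = 287.5000
Σcross = 352.0000 → A = |Σcross|/2 = 176.0000 mm²
Σ(r_i+r_j)·cross = 7273.0000 → first moment M = |Σ|/6 = 1212.1667
R_c = M/A = 1212.1667/176.0000 = 6.8873 mm
θ = 154° = 2.687807 rad
V = θ·R_c·A = 2.687807·6.8873·176.0000 = 3258.070 mm³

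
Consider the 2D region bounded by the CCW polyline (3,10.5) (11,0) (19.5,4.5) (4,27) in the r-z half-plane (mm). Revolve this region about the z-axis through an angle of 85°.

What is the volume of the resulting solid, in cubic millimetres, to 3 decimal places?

Volume = 2860.616 mm³

Profile (r,z), 4 vertices: (3,10.5) (11,0) (19.5,4.5) (4,27)
edge 0: (3,10.5)→(11,0)  cross = 3·0 − 11·10.5 = -115.5000; (r_i+r_j)·cross = 14·-115.5000 = -1617.0000
edge 1: (11,0)→(19.5,4.5)  cross = 11·4.5 − 19.5·0 = 49.5000; (r_i+r_j)·cross = 30.5·49.5000 = 1509.7500
edge 2: (19.5,4.5)→(4,27)  cross = 19.5·27 − 4·4.5 = 508.5000; (r_i+r_j)·cross = 23.5·508.5000 = 11949.7500
edge 3: (4,27)→(3,10.5)  cross = 4·10.5 − 3·27 = -39.0000; (r_i+r_j)·cross = 7·-39.0000 = -273.0000
Σcross = 403.5000 → A = |Σcross|/2 = 201.7500 mm²
Σ(r_i+r_j)·cross = 11569.5000 → first moment M = |Σ|/6 = 1928.2500
R_c = M/A = 1928.2500/201.7500 = 9.5576 mm
θ = 85° = 1.483530 rad
V = θ·R_c·A = 1.483530·9.5576·201.7500 = 2860.616 mm³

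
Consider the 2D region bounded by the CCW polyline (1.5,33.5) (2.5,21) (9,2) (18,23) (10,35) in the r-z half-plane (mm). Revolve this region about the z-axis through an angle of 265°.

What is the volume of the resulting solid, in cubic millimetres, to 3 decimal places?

Volume = 12904.670 mm³

Profile (r,z), 5 vertices: (1.5,33.5) (2.5,21) (9,2) (18,23) (10,35)
edge 0: (1.5,33.5)→(2.5,21)  cross = 1.5·21 − 2.5·33.5 = -52.2500; (r_i+r_j)·cross = 4·-52.2500 = -209.0000
edge 1: (2.5,21)→(9,2)  cross = 2.5·2 − 9·21 = -184.0000; (r_i+r_j)·cross = 11.5·-184.0000 = -2116.0000
edge 2: (9,2)→(18,23)  cross = 9·23 − 18·2 = 171.0000; (r_i+r_j)·cross = 27·171.0000 = 4617.0000
edge 3: (18,23)→(10,35)  cross = 18·35 − 10·23 = 400.0000; (r_i+r_j)·cross = 28·400.0000 = 11200.0000
edge 4: (10,35)→(1.5,33.5)  cross = 10·33.5 − 1.5·35 = 282.5000; (r_i+r_j)·cross = 11.5·282.5000 = 3248.7500
Σcross = 617.2500 → A = |Σcross|/2 = 308.6250 mm²
Σ(r_i+r_j)·cross = 16740.7500 → first moment M = |Σ|/6 = 2790.1250
R_c = M/A = 2790.1250/308.6250 = 9.0405 mm
θ = 265° = 4.625123 rad
V = θ·R_c·A = 4.625123·9.0405·308.6250 = 12904.670 mm³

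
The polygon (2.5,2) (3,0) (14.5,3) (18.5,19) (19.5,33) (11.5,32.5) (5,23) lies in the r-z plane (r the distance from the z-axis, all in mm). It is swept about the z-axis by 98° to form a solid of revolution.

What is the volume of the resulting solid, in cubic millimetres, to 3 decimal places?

Volume = 7330.016 mm³

Profile (r,z), 7 vertices: (2.5,2) (3,0) (14.5,3) (18.5,19) (19.5,33) (11.5,32.5) (5,23)
edge 0: (2.5,2)→(3,0)  cross = 2.5·0 − 3·2 = -6.0000; (r_i+r_j)·cross = 5.5·-6.0000 = -33.0000
edge 1: (3,0)→(14.5,3)  cross = 3·3 − 14.5·0 = 9.0000; (r_i+r_j)·cross = 17.5·9.0000 = 157.5000
edge 2: (14.5,3)→(18.5,19)  cross = 14.5·19 − 18.5·3 = 220.0000; (r_i+r_j)·cross = 33·220.0000 = 7260.0000
edge 3: (18.5,19)→(19.5,33)  cross = 18.5·33 − 19.5·19 = 240.0000; (r_i+r_j)·cross = 38·240.0000 = 9120.0000
edge 4: (19.5,33)→(11.5,32.5)  cross = 19.5·32.5 − 11.5·33 = 254.2500; (r_i+r_j)·cross = 31·254.2500 = 7881.7500
edge 5: (11.5,32.5)→(5,23)  cross = 11.5·23 − 5·32.5 = 102.0000; (r_i+r_j)·cross = 16.5·102.0000 = 1683.0000
edge 6: (5,23)→(2.5,2)  cross = 5·2 − 2.5·23 = -47.5000; (r_i+r_j)·cross = 7.5·-47.5000 = -356.2500
Σcross = 771.7500 → A = |Σcross|/2 = 385.8750 mm²
Σ(r_i+r_j)·cross = 25713.0000 → first moment M = |Σ|/6 = 4285.5000
R_c = M/A = 4285.5000/385.8750 = 11.1059 mm
θ = 98° = 1.710423 rad
V = θ·R_c·A = 1.710423·11.1059·385.8750 = 7330.016 mm³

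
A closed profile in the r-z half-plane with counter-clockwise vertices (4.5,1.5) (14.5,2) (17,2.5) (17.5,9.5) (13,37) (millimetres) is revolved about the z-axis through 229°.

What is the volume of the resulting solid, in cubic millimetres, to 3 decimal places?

Profile (r,z), 5 vertices: (4.5,1.5) (14.5,2) (17,2.5) (17.5,9.5) (13,37)
edge 0: (4.5,1.5)→(14.5,2)  cross = 4.5·2 − 14.5·1.5 = -12.7500; (r_i+r_j)·cross = 19·-12.7500 = -242.2500
edge 1: (14.5,2)→(17,2.5)  cross = 14.5·2.5 − 17·2 = 2.2500; (r_i+r_j)·cross = 31.5·2.2500 = 70.8750
edge 2: (17,2.5)→(17.5,9.5)  cross = 17·9.5 − 17.5·2.5 = 117.7500; (r_i+r_j)·cross = 34.5·117.7500 = 4062.3750
edge 3: (17.5,9.5)→(13,37)  cross = 17.5·37 − 13·9.5 = 524.0000; (r_i+r_j)·cross = 30.5·524.0000 = 15982.0000
edge 4: (13,37)→(4.5,1.5)  cross = 13·1.5 − 4.5·37 = -147.0000; (r_i+r_j)·cross = 17.5·-147.0000 = -2572.5000
Σcross = 484.2500 → A = |Σcross|/2 = 242.1250 mm²
Σ(r_i+r_j)·cross = 17300.5000 → first moment M = |Σ|/6 = 2883.4167
R_c = M/A = 2883.4167/242.1250 = 11.9088 mm
θ = 229° = 3.996804 rad
V = θ·R_c·A = 3.996804·11.9088·242.1250 = 11524.451 mm³

Volume = 11524.451 mm³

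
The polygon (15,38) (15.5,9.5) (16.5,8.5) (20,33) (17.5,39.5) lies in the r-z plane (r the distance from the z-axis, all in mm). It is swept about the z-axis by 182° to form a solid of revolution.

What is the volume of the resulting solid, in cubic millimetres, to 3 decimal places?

Volume = 5069.693 mm³

Profile (r,z), 5 vertices: (15,38) (15.5,9.5) (16.5,8.5) (20,33) (17.5,39.5)
edge 0: (15,38)→(15.5,9.5)  cross = 15·9.5 − 15.5·38 = -446.5000; (r_i+r_j)·cross = 30.5·-446.5000 = -13618.2500
edge 1: (15.5,9.5)→(16.5,8.5)  cross = 15.5·8.5 − 16.5·9.5 = -25.0000; (r_i+r_j)·cross = 32·-25.0000 = -800.0000
edge 2: (16.5,8.5)→(20,33)  cross = 16.5·33 − 20·8.5 = 374.5000; (r_i+r_j)·cross = 36.5·374.5000 = 13669.2500
edge 3: (20,33)→(17.5,39.5)  cross = 20·39.5 − 17.5·33 = 212.5000; (r_i+r_j)·cross = 37.5·212.5000 = 7968.7500
edge 4: (17.5,39.5)→(15,38)  cross = 17.5·38 − 15·39.5 = 72.5000; (r_i+r_j)·cross = 32.5·72.5000 = 2356.2500
Σcross = 188.0000 → A = |Σcross|/2 = 94.0000 mm²
Σ(r_i+r_j)·cross = 9576.0000 → first moment M = |Σ|/6 = 1596.0000
R_c = M/A = 1596.0000/94.0000 = 16.9787 mm
θ = 182° = 3.176499 rad
V = θ·R_c·A = 3.176499·16.9787·94.0000 = 5069.693 mm³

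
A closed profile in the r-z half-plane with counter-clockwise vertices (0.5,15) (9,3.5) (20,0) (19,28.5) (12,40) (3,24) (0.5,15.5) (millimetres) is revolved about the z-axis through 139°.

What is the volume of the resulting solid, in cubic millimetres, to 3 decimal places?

Profile (r,z), 7 vertices: (0.5,15) (9,3.5) (20,0) (19,28.5) (12,40) (3,24) (0.5,15.5)
edge 0: (0.5,15)→(9,3.5)  cross = 0.5·3.5 − 9·15 = -133.2500; (r_i+r_j)·cross = 9.5·-133.2500 = -1265.8750
edge 1: (9,3.5)→(20,0)  cross = 9·0 − 20·3.5 = -70.0000; (r_i+r_j)·cross = 29·-70.0000 = -2030.0000
edge 2: (20,0)→(19,28.5)  cross = 20·28.5 − 19·0 = 570.0000; (r_i+r_j)·cross = 39·570.0000 = 22230.0000
edge 3: (19,28.5)→(12,40)  cross = 19·40 − 12·28.5 = 418.0000; (r_i+r_j)·cross = 31·418.0000 = 12958.0000
edge 4: (12,40)→(3,24)  cross = 12·24 − 3·40 = 168.0000; (r_i+r_j)·cross = 15·168.0000 = 2520.0000
edge 5: (3,24)→(0.5,15.5)  cross = 3·15.5 − 0.5·24 = 34.5000; (r_i+r_j)·cross = 3.5·34.5000 = 120.7500
edge 6: (0.5,15.5)→(0.5,15)  cross = 0.5·15 − 0.5·15.5 = -0.2500; (r_i+r_j)·cross = 1·-0.2500 = -0.2500
Σcross = 987.0000 → A = |Σcross|/2 = 493.5000 mm²
Σ(r_i+r_j)·cross = 34532.6250 → first moment M = |Σ|/6 = 5755.4375
R_c = M/A = 5755.4375/493.5000 = 11.6625 mm
θ = 139° = 2.426008 rad
V = θ·R_c·A = 2.426008·11.6625·493.5000 = 13962.735 mm³

Volume = 13962.735 mm³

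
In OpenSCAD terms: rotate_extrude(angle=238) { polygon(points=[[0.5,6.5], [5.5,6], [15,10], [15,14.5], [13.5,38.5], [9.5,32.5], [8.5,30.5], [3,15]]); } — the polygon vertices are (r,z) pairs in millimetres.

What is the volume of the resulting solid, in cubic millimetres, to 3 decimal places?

Volume = 9947.772 mm³

Profile (r,z), 8 vertices: (0.5,6.5) (5.5,6) (15,10) (15,14.5) (13.5,38.5) (9.5,32.5) (8.5,30.5) (3,15)
edge 0: (0.5,6.5)→(5.5,6)  cross = 0.5·6 − 5.5·6.5 = -32.7500; (r_i+r_j)·cross = 6·-32.7500 = -196.5000
edge 1: (5.5,6)→(15,10)  cross = 5.5·10 − 15·6 = -35.0000; (r_i+r_j)·cross = 20.5·-35.0000 = -717.5000
edge 2: (15,10)→(15,14.5)  cross = 15·14.5 − 15·10 = 67.5000; (r_i+r_j)·cross = 30·67.5000 = 2025.0000
edge 3: (15,14.5)→(13.5,38.5)  cross = 15·38.5 − 13.5·14.5 = 381.7500; (r_i+r_j)·cross = 28.5·381.7500 = 10879.8750
edge 4: (13.5,38.5)→(9.5,32.5)  cross = 13.5·32.5 − 9.5·38.5 = 73.0000; (r_i+r_j)·cross = 23·73.0000 = 1679.0000
edge 5: (9.5,32.5)→(8.5,30.5)  cross = 9.5·30.5 − 8.5·32.5 = 13.5000; (r_i+r_j)·cross = 18·13.5000 = 243.0000
edge 6: (8.5,30.5)→(3,15)  cross = 8.5·15 − 3·30.5 = 36.0000; (r_i+r_j)·cross = 11.5·36.0000 = 414.0000
edge 7: (3,15)→(0.5,6.5)  cross = 3·6.5 − 0.5·15 = 12.0000; (r_i+r_j)·cross = 3.5·12.0000 = 42.0000
Σcross = 516.0000 → A = |Σcross|/2 = 258.0000 mm²
Σ(r_i+r_j)·cross = 14368.8750 → first moment M = |Σ|/6 = 2394.8125
R_c = M/A = 2394.8125/258.0000 = 9.2822 mm
θ = 238° = 4.153884 rad
V = θ·R_c·A = 4.153884·9.2822·258.0000 = 9947.772 mm³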